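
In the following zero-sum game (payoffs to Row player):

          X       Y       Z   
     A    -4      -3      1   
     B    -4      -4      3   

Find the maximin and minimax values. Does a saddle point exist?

Maximin = -4, Minimax = -4, Saddle: True

Work:
Row minimums: [-4, -4] → maximin = -4
Column maximums: [-4, -3, 3] → minimax = -4
Saddle point exists! Game value = -4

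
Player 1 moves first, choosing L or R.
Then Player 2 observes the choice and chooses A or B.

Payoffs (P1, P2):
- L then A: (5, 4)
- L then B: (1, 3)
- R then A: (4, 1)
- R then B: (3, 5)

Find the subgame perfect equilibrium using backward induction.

P1 plays L, P2 plays A after L and B after R; Payoff (5, 4)

Work:
Backward induction:
After L: P2 chooses A → P1 gets 5
After R: P2 chooses B → P1 gets 3
P1 chooses L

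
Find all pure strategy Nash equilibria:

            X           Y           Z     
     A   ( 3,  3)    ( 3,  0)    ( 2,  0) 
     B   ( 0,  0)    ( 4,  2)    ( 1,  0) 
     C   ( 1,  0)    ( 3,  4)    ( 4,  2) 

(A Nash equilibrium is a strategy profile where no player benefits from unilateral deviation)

Nash equilibrium: (A, X), (B, Y)

Work:
Best responses:
  P1 vs X: payoffs [3, 0, 1] → best response A (payoff 3)
  P1 vs Y: payoffs [3, 4, 3] → best response B (payoff 4)
  P1 vs Z: payoffs [2, 1, 4] → best response C (payoff 4)
  P2 vs A: payoffs [3, 0, 0] → best response X (payoff 3)
  P2 vs B: payoffs [0, 2, 0] → best response Y (payoff 2)
  P2 vs C: payoffs [0, 4, 2] → best response Y (payoff 4)
Mutual best responses: (A,X), (B,Y) → Nash equilibria.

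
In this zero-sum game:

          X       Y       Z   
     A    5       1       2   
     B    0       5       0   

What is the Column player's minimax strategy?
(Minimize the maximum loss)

Column should play Z, value = 2

Work:
Column player minimizes Row's maximum payoff:
Column X: max payoff to Row = 5
Column Y: max payoff to Row = 5
Column Z: max payoff to Row = 2
Minimum is 2, achieved by column Z.
Minimax strategy: Z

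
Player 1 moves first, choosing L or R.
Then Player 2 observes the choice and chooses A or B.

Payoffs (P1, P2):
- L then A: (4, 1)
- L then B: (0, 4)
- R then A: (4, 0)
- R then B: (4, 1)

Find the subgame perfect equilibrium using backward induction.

P1 plays R, P2 plays B after L and B after R; Payoff (4, 1)

Work:
Backward induction:
After L: P2 chooses B → P1 gets 0
After R: P2 chooses B → P1 gets 4
P1 chooses R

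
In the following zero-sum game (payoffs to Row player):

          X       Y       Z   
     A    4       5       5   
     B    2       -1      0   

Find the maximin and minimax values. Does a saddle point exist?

Maximin = 4, Minimax = 4, Saddle: True

Work:
Row minimums: [4, -1] → maximin = 4
Column maximums: [4, 5, 5] → minimax = 4
Saddle point exists! Game value = 4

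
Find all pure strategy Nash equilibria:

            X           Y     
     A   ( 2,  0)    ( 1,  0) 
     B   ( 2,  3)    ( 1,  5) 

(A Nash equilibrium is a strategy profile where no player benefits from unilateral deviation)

Nash equilibrium: (A, X), (A, Y), (B, Y)

Work:
Best responses:
  P1 vs X: payoffs [2, 2] → best response A/B (payoff 2)
  P1 vs Y: payoffs [1, 1] → best response A/B (payoff 1)
  P2 vs A: payoffs [0, 0] → best response X/Y (payoff 0)
  P2 vs B: payoffs [3, 5] → best response Y (payoff 5)
Mutual best responses: (A,X), (A,Y), (B,Y) → Nash equilibria.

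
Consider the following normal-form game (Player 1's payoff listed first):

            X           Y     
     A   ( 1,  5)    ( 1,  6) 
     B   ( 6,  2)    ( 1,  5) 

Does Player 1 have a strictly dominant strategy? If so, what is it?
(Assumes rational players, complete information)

No strictly dominant strategy exists for Player 1

Work:
A strategy strictly dominates another if it gives a strictly higher payoff against every opponent action. Compare each pair of P1's strategies column-by-column:
  A vs B: [1 vs 6, 1 vs 1] → A does not strictly dominate B (column X: 1 ≤ 6)
  B vs A: [6 vs 1, 1 vs 1] → B does not strictly dominate A (column Y: 1 ≤ 1)
No single strategy strictly dominates all others → no strictly dominant strategy.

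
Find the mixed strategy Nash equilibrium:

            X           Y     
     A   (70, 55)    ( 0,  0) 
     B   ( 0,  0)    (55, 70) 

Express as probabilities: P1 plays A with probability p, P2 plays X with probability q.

p = 0.56, q = 0.44

Work:
Find probabilities that make opponent indifferent:
P2 chooses q to make P1 indifferent between A and B
P1 chooses p to make P2 indifferent between X and Y
Mixed NE: P1 plays (A: 0.56, B: 0.44), P2 plays (X: 0.44, Y: 0.56)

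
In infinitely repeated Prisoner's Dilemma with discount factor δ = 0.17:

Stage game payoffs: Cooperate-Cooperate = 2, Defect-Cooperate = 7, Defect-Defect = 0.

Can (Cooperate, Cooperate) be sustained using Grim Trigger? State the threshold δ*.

δ* = 0.7143; since δ = 0.17 < 0.7143, cooperation cannot be sustained

Work:
For Grim Trigger:
Cooperate forever: 2/(1-δ)
Defect then punished: 7 + 0·δ/(1-δ)
Need: 2/(1-δ) ≥ 7 + 0·δ/(1-δ)
Solving: δ ≥ (T-R)/(T-P) = (7-2)/(7-0) = 0.7143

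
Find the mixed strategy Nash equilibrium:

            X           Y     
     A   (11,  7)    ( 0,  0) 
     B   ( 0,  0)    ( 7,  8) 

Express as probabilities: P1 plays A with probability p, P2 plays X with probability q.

p = 0.5333, q = 0.3889

Work:
Find probabilities that make opponent indifferent:
P2 chooses q to make P1 indifferent between A and B
P1 chooses p to make P2 indifferent between X and Y
Mixed NE: P1 plays (A: 0.5333, B: 0.4667), P2 plays (X: 0.3889, Y: 0.6111)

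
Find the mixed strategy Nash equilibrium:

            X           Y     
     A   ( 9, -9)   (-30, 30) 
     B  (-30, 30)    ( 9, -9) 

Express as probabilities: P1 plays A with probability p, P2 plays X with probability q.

p = 0.5, q = 0.5

Work:
Find probabilities that make opponent indifferent:
P2 chooses q to make P1 indifferent between A and B
P1 chooses p to make P2 indifferent between X and Y
Mixed NE: P1 plays (A: 0.5, B: 0.5), P2 plays (X: 0.5, Y: 0.5)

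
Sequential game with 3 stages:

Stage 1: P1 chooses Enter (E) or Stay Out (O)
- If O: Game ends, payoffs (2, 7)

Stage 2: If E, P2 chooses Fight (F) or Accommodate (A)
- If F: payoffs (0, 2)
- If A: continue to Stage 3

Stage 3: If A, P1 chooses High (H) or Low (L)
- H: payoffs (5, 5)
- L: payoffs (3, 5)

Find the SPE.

SPE: (E, A, H); Outcome (5, 5)

Work:
Stage 3: P1 chooses H (5 vs 3)
Stage 2: P2: F->2, A->5 (anticipating H). Choose A
Stage 1: P1: O->2, E->5 (anticipating A, H). Choose E
SPE path: E -> A -> H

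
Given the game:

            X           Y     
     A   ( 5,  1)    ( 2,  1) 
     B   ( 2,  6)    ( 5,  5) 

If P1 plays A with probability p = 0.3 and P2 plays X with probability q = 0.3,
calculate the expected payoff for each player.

E[P1] = 3.74, E[P2] = 4.01

Work:
E[P1] = p·q·π₁(A,X) + p·(1-q)·π₁(A,Y) + (1-p)·q·π₁(B,X) + (1-p)·(1-q)·π₁(B,Y)
= 0.3·0.3·5 + 0.3·0.7·2 + 0.7·0.3·2 + 0.7·0.7·5
= 3.74

E[P2] = 4.01 (similar calculation)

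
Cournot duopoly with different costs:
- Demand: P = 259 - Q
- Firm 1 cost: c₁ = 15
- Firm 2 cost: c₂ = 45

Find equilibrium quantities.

q₁* = 91.33, q₂* = 61.33

Work:
Reaction: q₁ = (259 - 15 - q₂)/2
Reaction: q₂ = (259 - 45 - q₁)/2
Solve simultaneously:
q₁* = (259 - 2×15 + 45)/3 = 91.33
q₂* = (259 - 2×45 + 15)/3 = 61.33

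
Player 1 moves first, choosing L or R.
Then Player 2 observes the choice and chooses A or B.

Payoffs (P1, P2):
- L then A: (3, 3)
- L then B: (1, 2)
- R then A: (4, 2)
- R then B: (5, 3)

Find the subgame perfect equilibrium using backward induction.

P1 plays R, P2 plays A after L and B after R; Payoff (5, 3)

Work:
Backward induction:
After L: P2 chooses A → P1 gets 3
After R: P2 chooses B → P1 gets 5
P1 chooses R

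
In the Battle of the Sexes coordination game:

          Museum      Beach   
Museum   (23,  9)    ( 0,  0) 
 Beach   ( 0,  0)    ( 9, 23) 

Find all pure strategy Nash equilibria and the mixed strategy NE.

Pure NE: (Museum, Museum) and (Beach, Beach); Mixed NE: p = 0.7188, q = 0.2812

Work:
Check pure NE:
(Museum, Museum): (23, 9) - no unilateral deviation beneficial
(Beach, Beach): (9, 23) - no unilateral deviation beneficial
Mixed NE: P1 plays Museum with p = 0.7188, P2 plays Museum with q = 0.2812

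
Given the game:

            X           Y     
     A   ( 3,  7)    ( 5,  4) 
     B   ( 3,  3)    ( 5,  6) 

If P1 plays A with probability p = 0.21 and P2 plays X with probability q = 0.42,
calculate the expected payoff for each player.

E[P1] = 4.16, E[P2] = 4.8492

Work:
E[P1] = p·q·π₁(A,X) + p·(1-q)·π₁(A,Y) + (1-p)·q·π₁(B,X) + (1-p)·(1-q)·π₁(B,Y)
= 0.21·0.42·3 + 0.21·0.58·5 + 0.79·0.42·3 + 0.79·0.58·5
= 4.16

E[P2] = 4.8492 (similar calculation)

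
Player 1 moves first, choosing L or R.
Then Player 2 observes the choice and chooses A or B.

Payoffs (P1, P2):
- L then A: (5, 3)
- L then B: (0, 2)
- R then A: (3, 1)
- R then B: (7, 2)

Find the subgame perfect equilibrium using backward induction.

P1 plays R, P2 plays A after L and B after R; Payoff (7, 2)

Work:
Backward induction:
After L: P2 chooses A → P1 gets 5
After R: P2 chooses B → P1 gets 7
P1 chooses R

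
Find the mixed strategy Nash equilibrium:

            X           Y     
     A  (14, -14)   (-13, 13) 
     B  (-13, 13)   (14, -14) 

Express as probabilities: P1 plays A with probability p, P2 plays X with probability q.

p = 0.5, q = 0.5

Work:
Find probabilities that make opponent indifferent:
P2 chooses q to make P1 indifferent between A and B
P1 chooses p to make P2 indifferent between X and Y
Mixed NE: P1 plays (A: 0.5, B: 0.5), P2 plays (X: 0.5, Y: 0.5)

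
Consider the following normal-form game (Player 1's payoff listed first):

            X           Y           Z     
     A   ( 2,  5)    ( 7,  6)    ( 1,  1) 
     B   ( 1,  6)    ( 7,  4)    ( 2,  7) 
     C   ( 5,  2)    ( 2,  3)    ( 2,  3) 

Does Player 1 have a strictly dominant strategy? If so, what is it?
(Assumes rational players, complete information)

No strictly dominant strategy exists for Player 1

Work:
A strategy strictly dominates another if it gives a strictly higher payoff against every opponent action. Compare each pair of P1's strategies column-by-column:
  A vs B: [2 vs 1, 7 vs 7, 1 vs 2] → A does not strictly dominate B (column Y: 7 ≤ 7)
  A vs C: [2 vs 5, 7 vs 2, 1 vs 2] → A does not strictly dominate C (column X: 2 ≤ 5)
  B vs A: [1 vs 2, 7 vs 7, 2 vs 1] → B does not strictly dominate A (column X: 1 ≤ 2)
  B vs C: [1 vs 5, 7 vs 2, 2 vs 2] → B does not strictly dominate C (column X: 1 ≤ 5)
  C vs A: [5 vs 2, 2 vs 7, 2 vs 1] → C does not strictly dominate A (column Y: 2 ≤ 7)
  C vs B: [5 vs 1, 2 vs 7, 2 vs 2] → C does not strictly dominate B (column Y: 2 ≤ 7)
No single strategy strictly dominates all others → no strictly dominant strategy.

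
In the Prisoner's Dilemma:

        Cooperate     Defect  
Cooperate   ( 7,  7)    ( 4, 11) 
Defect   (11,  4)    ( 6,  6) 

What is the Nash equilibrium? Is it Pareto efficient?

(Defect, Defect) is NE; not Pareto efficient

Work:
Defect dominates Cooperate for both players:
If P2 cooperates: Defect (11) > Cooperate (7)
If P2 defects: Defect (6) > Cooperate (4)
NE: (Defect, Defect) with payoff (6, 6)
But (Cooperate, Cooperate) = (7, 7) Pareto dominates (6, 6)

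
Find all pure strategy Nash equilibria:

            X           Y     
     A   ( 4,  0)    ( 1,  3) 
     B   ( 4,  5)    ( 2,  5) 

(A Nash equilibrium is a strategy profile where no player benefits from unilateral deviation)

Nash equilibrium: (B, X), (B, Y)

Work:
Best responses:
  P1 vs X: payoffs [4, 4] → best response A/B (payoff 4)
  P1 vs Y: payoffs [1, 2] → best response B (payoff 2)
  P2 vs A: payoffs [0, 3] → best response Y (payoff 3)
  P2 vs B: payoffs [5, 5] → best response X/Y (payoff 5)
Mutual best responses: (B,X), (B,Y) → Nash equilibria.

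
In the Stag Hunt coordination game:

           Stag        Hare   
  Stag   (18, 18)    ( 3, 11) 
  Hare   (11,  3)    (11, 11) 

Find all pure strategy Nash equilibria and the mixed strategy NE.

Pure NE: (Stag, Stag) and (Hare, Hare); Mixed NE: p = 0.5333, q = 0.5333

Work:
Check pure NE:
(Stag, Stag): (18, 18) - no unilateral deviation beneficial
(Hare, Hare): (11, 11) - no unilateral deviation beneficial
Mixed NE: P1 plays Stag with p = 0.5333, P2 plays Stag with q = 0.5333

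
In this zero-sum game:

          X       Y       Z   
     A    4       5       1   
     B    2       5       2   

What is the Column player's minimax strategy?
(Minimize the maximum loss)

Column should play Z, value = 2

Work:
Column player minimizes Row's maximum payoff:
Column X: max payoff to Row = 4
Column Y: max payoff to Row = 5
Column Z: max payoff to Row = 2
Minimum is 2, achieved by column Z.
Minimax strategy: Z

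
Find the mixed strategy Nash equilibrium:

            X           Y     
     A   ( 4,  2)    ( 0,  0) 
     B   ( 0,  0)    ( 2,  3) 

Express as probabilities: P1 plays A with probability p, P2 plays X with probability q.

p = 0.6, q = 0.3333

Work:
Find probabilities that make opponent indifferent:
P2 chooses q to make P1 indifferent between A and B
P1 chooses p to make P2 indifferent between X and Y
Mixed NE: P1 plays (A: 0.6, B: 0.4), P2 plays (X: 0.3333, Y: 0.6667)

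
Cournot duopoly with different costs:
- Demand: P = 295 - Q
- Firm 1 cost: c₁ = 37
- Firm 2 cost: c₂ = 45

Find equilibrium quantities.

q₁* = 88.67, q₂* = 80.67

Work:
Reaction: q₁ = (295 - 37 - q₂)/2
Reaction: q₂ = (295 - 45 - q₁)/2
Solve simultaneously:
q₁* = (295 - 2×37 + 45)/3 = 88.67
q₂* = (295 - 2×45 + 37)/3 = 80.67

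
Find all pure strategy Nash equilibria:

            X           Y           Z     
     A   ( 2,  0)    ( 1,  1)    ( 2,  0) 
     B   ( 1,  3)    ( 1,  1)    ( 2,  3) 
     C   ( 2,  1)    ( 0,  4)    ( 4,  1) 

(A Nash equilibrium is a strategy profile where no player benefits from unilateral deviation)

Nash equilibrium: (A, Y)

Work:
Best responses:
  P1 vs X: payoffs [2, 1, 2] → best response A/C (payoff 2)
  P1 vs Y: payoffs [1, 1, 0] → best response A/B (payoff 1)
  P1 vs Z: payoffs [2, 2, 4] → best response C (payoff 4)
  P2 vs A: payoffs [0, 1, 0] → best response Y (payoff 1)
  P2 vs B: payoffs [3, 1, 3] → best response X/Z (payoff 3)
  P2 vs C: payoffs [1, 4, 1] → best response Y (payoff 4)
Mutual best responses: (A,Y) → Nash equilibria.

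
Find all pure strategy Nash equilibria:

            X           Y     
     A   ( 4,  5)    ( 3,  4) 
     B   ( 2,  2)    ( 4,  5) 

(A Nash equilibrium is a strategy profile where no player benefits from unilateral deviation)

Nash equilibrium: (A, X), (B, Y)

Work:
Best responses:
  P1 vs X: payoffs [4, 2] → best response A (payoff 4)
  P1 vs Y: payoffs [3, 4] → best response B (payoff 4)
  P2 vs A: payoffs [5, 4] → best response X (payoff 5)
  P2 vs B: payoffs [2, 5] → best response Y (payoff 5)
Mutual best responses: (A,X), (B,Y) → Nash equilibria.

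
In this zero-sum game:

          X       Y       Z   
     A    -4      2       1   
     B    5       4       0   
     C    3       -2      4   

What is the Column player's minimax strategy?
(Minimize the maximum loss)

Column should play Y or Z (all achieve the minimum), value = 4

Work:
Column player minimizes Row's maximum payoff:
Column X: max payoff to Row = 5
Column Y: max payoff to Row = 4
Column Z: max payoff to Row = 4
Minimum is 4, achieved by columns Y, Z (tied).
Each of Y or Z is a minimax strategy.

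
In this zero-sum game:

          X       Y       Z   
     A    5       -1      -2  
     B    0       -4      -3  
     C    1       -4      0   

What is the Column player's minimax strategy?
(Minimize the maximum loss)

Column should play Y, value = -1

Work:
Column player minimizes Row's maximum payoff:
Column X: max payoff to Row = 5
Column Y: max payoff to Row = -1
Column Z: max payoff to Row = 0
Minimum is -1, achieved by column Y.
Minimax strategy: Y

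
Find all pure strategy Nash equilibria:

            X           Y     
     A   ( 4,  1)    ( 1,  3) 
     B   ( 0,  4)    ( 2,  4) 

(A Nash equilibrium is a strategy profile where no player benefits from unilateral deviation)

Nash equilibrium: (B, Y)

Work:
Best responses:
  P1 vs X: payoffs [4, 0] → best response A (payoff 4)
  P1 vs Y: payoffs [1, 2] → best response B (payoff 2)
  P2 vs A: payoffs [1, 3] → best response Y (payoff 3)
  P2 vs B: payoffs [4, 4] → best response X/Y (payoff 4)
Mutual best responses: (B,Y) → Nash equilibria.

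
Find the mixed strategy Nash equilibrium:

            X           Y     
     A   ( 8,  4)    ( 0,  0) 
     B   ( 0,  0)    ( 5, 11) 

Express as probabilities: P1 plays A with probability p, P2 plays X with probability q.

p = 0.7333, q = 0.3846

Work:
Find probabilities that make opponent indifferent:
P2 chooses q to make P1 indifferent between A and B
P1 chooses p to make P2 indifferent between X and Y
Mixed NE: P1 plays (A: 0.7333, B: 0.2667), P2 plays (X: 0.3846, Y: 0.6154)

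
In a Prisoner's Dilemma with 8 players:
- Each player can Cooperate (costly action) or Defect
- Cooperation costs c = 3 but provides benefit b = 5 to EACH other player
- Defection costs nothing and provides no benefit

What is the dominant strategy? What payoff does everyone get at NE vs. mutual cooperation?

Dominant: Defect; NE payoff = 0; Coop payoff = 32

Work:
Defect dominates (saves cost c = 3, benefit to others is external)
NE: All defect → everyone gets 0
If all cooperate: each receives (7)×5 - 3 = 32
Social dilemma: 32 > 0 but NE gives 0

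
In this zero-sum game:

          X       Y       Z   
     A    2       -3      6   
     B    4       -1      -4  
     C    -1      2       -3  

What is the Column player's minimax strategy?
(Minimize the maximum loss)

Column should play Y, value = 2

Work:
Column player minimizes Row's maximum payoff:
Column X: max payoff to Row = 4
Column Y: max payoff to Row = 2
Column Z: max payoff to Row = 6
Minimum is 2, achieved by column Y.
Minimax strategy: Y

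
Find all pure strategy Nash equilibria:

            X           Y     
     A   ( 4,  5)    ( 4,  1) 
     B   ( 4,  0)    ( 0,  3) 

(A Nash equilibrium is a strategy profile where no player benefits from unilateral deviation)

Nash equilibrium: (A, X)

Work:
Best responses:
  P1 vs X: payoffs [4, 4] → best response A/B (payoff 4)
  P1 vs Y: payoffs [4, 0] → best response A (payoff 4)
  P2 vs A: payoffs [5, 1] → best response X (payoff 5)
  P2 vs B: payoffs [0, 3] → best response Y (payoff 3)
Mutual best responses: (A,X) → Nash equilibria.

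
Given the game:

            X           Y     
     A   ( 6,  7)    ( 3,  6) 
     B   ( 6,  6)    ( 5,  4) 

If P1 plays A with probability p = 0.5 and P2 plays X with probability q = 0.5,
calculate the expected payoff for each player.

E[P1] = 5.0, E[P2] = 5.75

Work:
E[P1] = p·q·π₁(A,X) + p·(1-q)·π₁(A,Y) + (1-p)·q·π₁(B,X) + (1-p)·(1-q)·π₁(B,Y)
= 0.5·0.5·6 + 0.5·0.5·3 + 0.5·0.5·6 + 0.5·0.5·5
= 5.0

E[P2] = 5.75 (similar calculation)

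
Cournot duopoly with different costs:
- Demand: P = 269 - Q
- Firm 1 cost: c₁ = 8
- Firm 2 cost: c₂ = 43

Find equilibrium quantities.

q₁* = 98.67, q₂* = 63.67

Work:
Reaction: q₁ = (269 - 8 - q₂)/2
Reaction: q₂ = (269 - 43 - q₁)/2
Solve simultaneously:
q₁* = (269 - 2×8 + 43)/3 = 98.67
q₂* = (269 - 2×43 + 8)/3 = 63.67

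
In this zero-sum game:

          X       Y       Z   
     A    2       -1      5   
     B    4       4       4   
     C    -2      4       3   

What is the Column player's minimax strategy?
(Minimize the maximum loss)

Column should play X or Y (all achieve the minimum), value = 4

Work:
Column player minimizes Row's maximum payoff:
Column X: max payoff to Row = 4
Column Y: max payoff to Row = 4
Column Z: max payoff to Row = 5
Minimum is 4, achieved by columns X, Y (tied).
Each of X or Y is a minimax strategy.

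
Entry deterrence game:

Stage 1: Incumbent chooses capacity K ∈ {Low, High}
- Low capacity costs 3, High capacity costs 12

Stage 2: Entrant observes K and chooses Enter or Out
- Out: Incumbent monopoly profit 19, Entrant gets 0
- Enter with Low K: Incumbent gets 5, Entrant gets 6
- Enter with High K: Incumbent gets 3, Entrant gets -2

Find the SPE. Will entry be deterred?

SPE: (High, Enter|Low, Out|High); Entry deterred. Incumbent net profit = 7

Work:
After Low K: Entrant enters (6 > 0)
After High K: Entrant stays out (-2 < 0)
Incumbent: Low → 5−3=2, High → 19−12=7
Incumbent chooses High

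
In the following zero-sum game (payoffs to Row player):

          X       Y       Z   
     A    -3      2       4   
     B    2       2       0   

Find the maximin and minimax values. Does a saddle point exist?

Maximin = 0, Minimax = 2, Saddle: False

Work:
Row minimums: [-3, 0] → maximin = 0
Column maximums: [2, 2, 4] → minimax = 2
No saddle point (maximin ≠ minimax). Mixed strategy needed.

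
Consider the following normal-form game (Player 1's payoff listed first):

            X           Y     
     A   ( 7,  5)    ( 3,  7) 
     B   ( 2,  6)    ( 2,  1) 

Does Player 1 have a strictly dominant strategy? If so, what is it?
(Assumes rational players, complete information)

Yes, Player 1's strictly dominant strategy is A

Work:
A strategy strictly dominates another if it gives a strictly higher payoff against every opponent action. Compare each pair of P1's strategies column-by-column:
  A vs B: [7 vs 2, 3 vs 2] → A strictly dominates B
  B vs A: [2 vs 7, 2 vs 3] → B does not strictly dominate A (column X: 2 ≤ 7)
A strictly dominates every other strategy → strictly dominant.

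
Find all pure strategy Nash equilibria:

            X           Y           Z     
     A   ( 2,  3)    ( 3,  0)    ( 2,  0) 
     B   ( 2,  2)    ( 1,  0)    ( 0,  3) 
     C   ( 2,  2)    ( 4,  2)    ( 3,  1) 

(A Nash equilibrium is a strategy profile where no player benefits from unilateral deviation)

Nash equilibrium: (A, X), (C, X), (C, Y)

Work:
Best responses:
  P1 vs X: payoffs [2, 2, 2] → best response A/B/C (payoff 2)
  P1 vs Y: payoffs [3, 1, 4] → best response C (payoff 4)
  P1 vs Z: payoffs [2, 0, 3] → best response C (payoff 3)
  P2 vs A: payoffs [3, 0, 0] → best response X (payoff 3)
  P2 vs B: payoffs [2, 0, 3] → best response Z (payoff 3)
  P2 vs C: payoffs [2, 2, 1] → best response X/Y (payoff 2)
Mutual best responses: (A,X), (C,X), (C,Y) → Nash equilibria.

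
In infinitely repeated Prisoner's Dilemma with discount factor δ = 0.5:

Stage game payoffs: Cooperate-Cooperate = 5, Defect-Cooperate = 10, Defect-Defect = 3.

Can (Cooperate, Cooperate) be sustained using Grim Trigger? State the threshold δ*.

δ* = 0.7143; since δ = 0.5 < 0.7143, cooperation cannot be sustained

Work:
For Grim Trigger:
Cooperate forever: 5/(1-δ)
Defect then punished: 10 + 3·δ/(1-δ)
Need: 5/(1-δ) ≥ 10 + 3·δ/(1-δ)
Solving: δ ≥ (T-R)/(T-P) = (10-5)/(10-3) = 0.7143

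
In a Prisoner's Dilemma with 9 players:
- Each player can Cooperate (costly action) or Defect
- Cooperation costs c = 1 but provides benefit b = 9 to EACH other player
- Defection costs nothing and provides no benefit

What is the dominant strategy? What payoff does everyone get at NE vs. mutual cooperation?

Dominant: Defect; NE payoff = 0; Coop payoff = 71

Work:
Defect dominates (saves cost c = 1, benefit to others is external)
NE: All defect → everyone gets 0
If all cooperate: each receives (8)×9 - 1 = 71
Social dilemma: 71 > 0 but NE gives 0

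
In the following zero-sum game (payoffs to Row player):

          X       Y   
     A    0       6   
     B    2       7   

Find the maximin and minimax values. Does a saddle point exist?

Maximin = 2, Minimax = 2, Saddle: True

Work:
Row minimums: [0, 2] → maximin = 2
Column maximums: [2, 7] → minimax = 2
Saddle point exists! Game value = 2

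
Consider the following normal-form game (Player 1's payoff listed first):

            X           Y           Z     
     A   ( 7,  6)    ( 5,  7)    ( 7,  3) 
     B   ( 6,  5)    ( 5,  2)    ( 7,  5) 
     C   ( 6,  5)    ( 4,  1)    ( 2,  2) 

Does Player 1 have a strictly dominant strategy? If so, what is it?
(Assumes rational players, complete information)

No strictly dominant strategy exists for Player 1

Work:
A strategy strictly dominates another if it gives a strictly higher payoff against every opponent action. Compare each pair of P1's strategies column-by-column:
  A vs B: [7 vs 6, 5 vs 5, 7 vs 7] → A does not strictly dominate B (column Y: 5 ≤ 5)
  A vs C: [7 vs 6, 5 vs 4, 7 vs 2] → A strictly dominates C
  B vs A: [6 vs 7, 5 vs 5, 7 vs 7] → B does not strictly dominate A (column X: 6 ≤ 7)
  B vs C: [6 vs 6, 5 vs 4, 7 vs 2] → B does not strictly dominate C (column X: 6 ≤ 6)
  C vs A: [6 vs 7, 4 vs 5, 2 vs 7] → C does not strictly dominate A (column X: 6 ≤ 7)
  C vs B: [6 vs 6, 4 vs 5, 2 vs 7] → C does not strictly dominate B (column X: 6 ≤ 6)
No single strategy strictly dominates all others → no strictly dominant strategy.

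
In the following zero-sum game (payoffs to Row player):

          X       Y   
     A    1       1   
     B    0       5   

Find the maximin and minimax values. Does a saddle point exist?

Maximin = 1, Minimax = 1, Saddle: True

Work:
Row minimums: [1, 0] → maximin = 1
Column maximums: [1, 5] → minimax = 1
Saddle point exists! Game value = 1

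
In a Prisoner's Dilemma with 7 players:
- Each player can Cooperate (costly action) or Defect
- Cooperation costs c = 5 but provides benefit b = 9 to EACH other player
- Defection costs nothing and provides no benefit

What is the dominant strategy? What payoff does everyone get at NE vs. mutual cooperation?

Dominant: Defect; NE payoff = 0; Coop payoff = 49

Work:
Defect dominates (saves cost c = 5, benefit to others is external)
NE: All defect → everyone gets 0
If all cooperate: each receives (6)×9 - 5 = 49
Social dilemma: 49 > 0 but NE gives 0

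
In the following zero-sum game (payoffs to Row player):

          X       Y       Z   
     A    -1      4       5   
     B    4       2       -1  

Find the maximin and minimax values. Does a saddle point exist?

Maximin = -1, Minimax = 4, Saddle: False

Work:
Row minimums: [-1, -1] → maximin = -1
Column maximums: [4, 4, 5] → minimax = 4
No saddle point (maximin ≠ minimax). Mixed strategy needed.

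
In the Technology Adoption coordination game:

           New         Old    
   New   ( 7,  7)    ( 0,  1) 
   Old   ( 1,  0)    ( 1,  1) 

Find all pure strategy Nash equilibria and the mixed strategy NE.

Pure NE: (New, New) and (Old, Old); Mixed NE: p = 0.1429, q = 0.1429

Work:
Check pure NE:
(New, New): (7, 7) - no unilateral deviation beneficial
(Old, Old): (1, 1) - no unilateral deviation beneficial
Mixed NE: P1 plays New with p = 0.1429, P2 plays New with q = 0.1429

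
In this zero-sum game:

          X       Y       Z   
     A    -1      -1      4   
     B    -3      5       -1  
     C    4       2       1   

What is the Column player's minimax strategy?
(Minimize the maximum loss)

Column should play X or Z (all achieve the minimum), value = 4

Work:
Column player minimizes Row's maximum payoff:
Column X: max payoff to Row = 4
Column Y: max payoff to Row = 5
Column Z: max payoff to Row = 4
Minimum is 4, achieved by columns X, Z (tied).
Each of X or Z is a minimax strategy.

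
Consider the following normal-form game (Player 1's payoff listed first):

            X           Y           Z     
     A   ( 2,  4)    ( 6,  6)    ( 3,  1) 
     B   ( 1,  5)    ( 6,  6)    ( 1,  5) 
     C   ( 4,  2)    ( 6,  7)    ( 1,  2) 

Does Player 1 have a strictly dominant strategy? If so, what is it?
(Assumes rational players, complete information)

No strictly dominant strategy exists for Player 1

Work:
A strategy strictly dominates another if it gives a strictly higher payoff against every opponent action. Compare each pair of P1's strategies column-by-column:
  A vs B: [2 vs 1, 6 vs 6, 3 vs 1] → A does not strictly dominate B (column Y: 6 ≤ 6)
  A vs C: [2 vs 4, 6 vs 6, 3 vs 1] → A does not strictly dominate C (column X: 2 ≤ 4)
  B vs A: [1 vs 2, 6 vs 6, 1 vs 3] → B does not strictly dominate A (column X: 1 ≤ 2)
  B vs C: [1 vs 4, 6 vs 6, 1 vs 1] → B does not strictly dominate C (column X: 1 ≤ 4)
  C vs A: [4 vs 2, 6 vs 6, 1 vs 3] → C does not strictly dominate A (column Y: 6 ≤ 6)
  C vs B: [4 vs 1, 6 vs 6, 1 vs 1] → C does not strictly dominate B (column Y: 6 ≤ 6)
No single strategy strictly dominates all others → no strictly dominant strategy.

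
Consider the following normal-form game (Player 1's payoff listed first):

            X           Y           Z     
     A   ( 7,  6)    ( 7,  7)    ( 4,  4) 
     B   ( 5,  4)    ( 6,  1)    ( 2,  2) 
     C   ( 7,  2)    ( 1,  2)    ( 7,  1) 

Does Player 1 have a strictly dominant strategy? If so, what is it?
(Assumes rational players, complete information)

No strictly dominant strategy exists for Player 1

Work:
A strategy strictly dominates another if it gives a strictly higher payoff against every opponent action. Compare each pair of P1's strategies column-by-column:
  A vs B: [7 vs 5, 7 vs 6, 4 vs 2] → A strictly dominates B
  A vs C: [7 vs 7, 7 vs 1, 4 vs 7] → A does not strictly dominate C (column X: 7 ≤ 7)
  B vs A: [5 vs 7, 6 vs 7, 2 vs 4] → B does not strictly dominate A (column X: 5 ≤ 7)
  B vs C: [5 vs 7, 6 vs 1, 2 vs 7] → B does not strictly dominate C (column X: 5 ≤ 7)
  C vs A: [7 vs 7, 1 vs 7, 7 vs 4] → C does not strictly dominate A (column X: 7 ≤ 7)
  C vs B: [7 vs 5, 1 vs 6, 7 vs 2] → C does not strictly dominate B (column Y: 1 ≤ 6)
No single strategy strictly dominates all others → no strictly dominant strategy.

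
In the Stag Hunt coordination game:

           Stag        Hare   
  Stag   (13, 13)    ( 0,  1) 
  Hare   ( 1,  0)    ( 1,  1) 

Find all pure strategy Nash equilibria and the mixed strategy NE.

Pure NE: (Stag, Stag) and (Hare, Hare); Mixed NE: p = 0.0769, q = 0.0769

Work:
Check pure NE:
(Stag, Stag): (13, 13) - no unilateral deviation beneficial
(Hare, Hare): (1, 1) - no unilateral deviation beneficial
Mixed NE: P1 plays Stag with p = 0.0769, P2 plays Stag with q = 0.0769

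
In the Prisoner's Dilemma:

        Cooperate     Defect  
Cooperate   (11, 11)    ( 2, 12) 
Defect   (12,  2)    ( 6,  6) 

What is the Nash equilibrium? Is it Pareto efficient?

(Defect, Defect) is NE; not Pareto efficient

Work:
Defect dominates Cooperate for both players:
If P2 cooperates: Defect (12) > Cooperate (11)
If P2 defects: Defect (6) > Cooperate (2)
NE: (Defect, Defect) with payoff (6, 6)
But (Cooperate, Cooperate) = (11, 11) Pareto dominates (6, 6)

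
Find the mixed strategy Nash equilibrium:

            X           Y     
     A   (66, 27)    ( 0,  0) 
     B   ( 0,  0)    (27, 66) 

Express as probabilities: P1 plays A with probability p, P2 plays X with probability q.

p = 0.7097, q = 0.2903

Work:
Find probabilities that make opponent indifferent:
P2 chooses q to make P1 indifferent between A and B
P1 chooses p to make P2 indifferent between X and Y
Mixed NE: P1 plays (A: 0.7097, B: 0.2903), P2 plays (X: 0.2903, Y: 0.7097)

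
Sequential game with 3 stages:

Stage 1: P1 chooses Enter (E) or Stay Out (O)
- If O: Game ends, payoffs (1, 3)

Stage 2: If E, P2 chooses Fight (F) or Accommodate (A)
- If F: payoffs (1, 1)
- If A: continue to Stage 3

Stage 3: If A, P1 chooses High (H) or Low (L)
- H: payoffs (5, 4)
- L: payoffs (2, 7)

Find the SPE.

SPE: (E, A, H); Outcome (5, 4)

Work:
Stage 3: P1 chooses H (5 vs 2)
Stage 2: P2: F->1, A->4 (anticipating H). Choose A
Stage 1: P1: O->1, E->5 (anticipating A, H). Choose E
SPE path: E -> A -> H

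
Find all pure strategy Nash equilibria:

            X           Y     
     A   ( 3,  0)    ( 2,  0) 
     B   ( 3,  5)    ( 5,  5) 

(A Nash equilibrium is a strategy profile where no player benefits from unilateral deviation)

Nash equilibrium: (A, X), (B, X), (B, Y)

Work:
Best responses:
  P1 vs X: payoffs [3, 3] → best response A/B (payoff 3)
  P1 vs Y: payoffs [2, 5] → best response B (payoff 5)
  P2 vs A: payoffs [0, 0] → best response X/Y (payoff 0)
  P2 vs B: payoffs [5, 5] → best response X/Y (payoff 5)
Mutual best responses: (A,X), (B,X), (B,Y) → Nash equilibria.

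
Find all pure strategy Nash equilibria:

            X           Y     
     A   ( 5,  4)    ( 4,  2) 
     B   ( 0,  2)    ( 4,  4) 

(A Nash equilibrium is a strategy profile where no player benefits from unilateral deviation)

Nash equilibrium: (A, X), (B, Y)

Work:
Best responses:
  P1 vs X: payoffs [5, 0] → best response A (payoff 5)
  P1 vs Y: payoffs [4, 4] → best response A/B (payoff 4)
  P2 vs A: payoffs [4, 2] → best response X (payoff 4)
  P2 vs B: payoffs [2, 4] → best response Y (payoff 4)
Mutual best responses: (A,X), (B,Y) → Nash equilibria.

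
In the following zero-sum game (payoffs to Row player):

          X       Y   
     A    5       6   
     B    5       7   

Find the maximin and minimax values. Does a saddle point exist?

Maximin = 5, Minimax = 5, Saddle: True

Work:
Row minimums: [5, 5] → maximin = 5
Column maximums: [5, 7] → minimax = 5
Saddle point exists! Game value = 5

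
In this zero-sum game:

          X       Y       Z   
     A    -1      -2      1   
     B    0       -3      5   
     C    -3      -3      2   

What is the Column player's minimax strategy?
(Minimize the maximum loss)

Column should play Y, value = -2

Work:
Column player minimizes Row's maximum payoff:
Column X: max payoff to Row = 0
Column Y: max payoff to Row = -2
Column Z: max payoff to Row = 5
Minimum is -2, achieved by column Y.
Minimax strategy: Y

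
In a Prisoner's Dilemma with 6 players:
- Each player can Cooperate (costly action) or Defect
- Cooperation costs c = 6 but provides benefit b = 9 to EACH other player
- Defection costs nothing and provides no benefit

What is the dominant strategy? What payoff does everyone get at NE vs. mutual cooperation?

Dominant: Defect; NE payoff = 0; Coop payoff = 39

Work:
Defect dominates (saves cost c = 6, benefit to others is external)
NE: All defect → everyone gets 0
If all cooperate: each receives (5)×9 - 6 = 39
Social dilemma: 39 > 0 but NE gives 0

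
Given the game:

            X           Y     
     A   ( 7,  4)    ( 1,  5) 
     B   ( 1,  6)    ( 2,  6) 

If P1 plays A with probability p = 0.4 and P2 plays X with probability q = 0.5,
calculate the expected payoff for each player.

E[P1] = 2.5, E[P2] = 5.4

Work:
E[P1] = p·q·π₁(A,X) + p·(1-q)·π₁(A,Y) + (1-p)·q·π₁(B,X) + (1-p)·(1-q)·π₁(B,Y)
= 0.4·0.5·7 + 0.4·0.5·1 + 0.6·0.5·1 + 0.6·0.5·2
= 2.5

E[P2] = 5.4 (similar calculation)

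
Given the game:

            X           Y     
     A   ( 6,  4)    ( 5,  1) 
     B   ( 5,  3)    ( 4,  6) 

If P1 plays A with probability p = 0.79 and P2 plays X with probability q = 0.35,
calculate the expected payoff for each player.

E[P1] = 5.14, E[P2] = 2.659

Work:
E[P1] = p·q·π₁(A,X) + p·(1-q)·π₁(A,Y) + (1-p)·q·π₁(B,X) + (1-p)·(1-q)·π₁(B,Y)
= 0.79·0.35·6 + 0.79·0.65·5 + 0.21·0.35·5 + 0.21·0.65·4
= 5.14

E[P2] = 2.659 (similar calculation)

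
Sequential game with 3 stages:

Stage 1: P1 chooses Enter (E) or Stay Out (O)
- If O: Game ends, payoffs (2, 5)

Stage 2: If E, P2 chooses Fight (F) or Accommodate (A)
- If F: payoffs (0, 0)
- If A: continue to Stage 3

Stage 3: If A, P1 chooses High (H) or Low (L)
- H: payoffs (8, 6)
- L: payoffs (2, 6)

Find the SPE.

SPE: (E, A, H); Outcome (8, 6)

Work:
Stage 3: P1 chooses H (8 vs 2)
Stage 2: P2: F->0, A->6 (anticipating H). Choose A
Stage 1: P1: O->2, E->8 (anticipating A, H). Choose E
SPE path: E -> A -> H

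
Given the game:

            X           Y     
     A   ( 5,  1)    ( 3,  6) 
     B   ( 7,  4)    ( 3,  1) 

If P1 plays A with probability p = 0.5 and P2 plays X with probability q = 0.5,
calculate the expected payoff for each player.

E[P1] = 4.5, E[P2] = 3.0

Work:
E[P1] = p·q·π₁(A,X) + p·(1-q)·π₁(A,Y) + (1-p)·q·π₁(B,X) + (1-p)·(1-q)·π₁(B,Y)
= 0.5·0.5·5 + 0.5·0.5·3 + 0.5·0.5·7 + 0.5·0.5·3
= 4.5

E[P2] = 3.0 (similar calculation)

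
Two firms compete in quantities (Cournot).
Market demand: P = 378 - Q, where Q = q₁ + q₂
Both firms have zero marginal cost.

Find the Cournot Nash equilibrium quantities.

q₁* = q₂* = 126.0; P* = 126.0

Work:
Profit: π_i = P·q_i = (a - q_i - q_j)·q_i
FOC: ∂π_i/∂q_i = a - 2q_i - q_j = 0
Reaction function: q_i = (378 - q_j)/2
Symmetry: q* = 378/3 = 126.0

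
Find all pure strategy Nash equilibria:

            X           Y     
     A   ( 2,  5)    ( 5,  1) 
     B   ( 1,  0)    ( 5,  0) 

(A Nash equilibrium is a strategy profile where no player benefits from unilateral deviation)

Nash equilibrium: (A, X), (B, Y)

Work:
Best responses:
  P1 vs X: payoffs [2, 1] → best response A (payoff 2)
  P1 vs Y: payoffs [5, 5] → best response A/B (payoff 5)
  P2 vs A: payoffs [5, 1] → best response X (payoff 5)
  P2 vs B: payoffs [0, 0] → best response X/Y (payoff 0)
Mutual best responses: (A,X), (B,Y) → Nash equilibria.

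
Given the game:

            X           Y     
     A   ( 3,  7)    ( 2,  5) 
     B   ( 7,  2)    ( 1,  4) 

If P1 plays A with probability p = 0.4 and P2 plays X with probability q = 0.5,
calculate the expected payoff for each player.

E[P1] = 3.4, E[P2] = 4.2

Work:
E[P1] = p·q·π₁(A,X) + p·(1-q)·π₁(A,Y) + (1-p)·q·π₁(B,X) + (1-p)·(1-q)·π₁(B,Y)
= 0.4·0.5·3 + 0.4·0.5·2 + 0.6·0.5·7 + 0.6·0.5·1
= 3.4

E[P2] = 4.2 (similar calculation)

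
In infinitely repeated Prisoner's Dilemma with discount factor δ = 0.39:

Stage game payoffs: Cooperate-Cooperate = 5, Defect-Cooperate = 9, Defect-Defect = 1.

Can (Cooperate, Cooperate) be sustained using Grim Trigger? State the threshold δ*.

δ* = 0.5; since δ = 0.39 < 0.5, cooperation cannot be sustained

Work:
For Grim Trigger:
Cooperate forever: 5/(1-δ)
Defect then punished: 9 + 1·δ/(1-δ)
Need: 5/(1-δ) ≥ 9 + 1·δ/(1-δ)
Solving: δ ≥ (T-R)/(T-P) = (9-5)/(9-1) = 0.5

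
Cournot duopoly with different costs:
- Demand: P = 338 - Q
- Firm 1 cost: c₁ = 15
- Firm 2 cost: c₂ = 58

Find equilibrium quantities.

q₁* = 122.0, q₂* = 79.0

Work:
Reaction: q₁ = (338 - 15 - q₂)/2
Reaction: q₂ = (338 - 58 - q₁)/2
Solve simultaneously:
q₁* = (338 - 2×15 + 58)/3 = 122.0
q₂* = (338 - 2×58 + 15)/3 = 79.0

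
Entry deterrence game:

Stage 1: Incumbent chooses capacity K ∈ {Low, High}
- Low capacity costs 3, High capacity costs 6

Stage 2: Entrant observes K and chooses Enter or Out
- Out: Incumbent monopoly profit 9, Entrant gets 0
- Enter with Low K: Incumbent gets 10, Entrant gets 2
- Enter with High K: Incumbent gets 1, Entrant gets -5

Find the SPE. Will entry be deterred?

SPE: (Low, Enter|Low, Out|High); Entry not deterred. Incumbent net profit = 7, Entrant gets 2

Work:
After Low K: Entrant enters (2 > 0)
After High K: Entrant stays out (-5 < 0)
Incumbent: Low → 10−3=7, High → 9−6=3
Incumbent chooses Low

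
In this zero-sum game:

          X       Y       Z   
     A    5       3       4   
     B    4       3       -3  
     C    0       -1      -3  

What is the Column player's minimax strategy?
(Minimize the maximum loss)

Column should play Y, value = 3

Work:
Column player minimizes Row's maximum payoff:
Column X: max payoff to Row = 5
Column Y: max payoff to Row = 3
Column Z: max payoff to Row = 4
Minimum is 3, achieved by column Y.
Minimax strategy: Y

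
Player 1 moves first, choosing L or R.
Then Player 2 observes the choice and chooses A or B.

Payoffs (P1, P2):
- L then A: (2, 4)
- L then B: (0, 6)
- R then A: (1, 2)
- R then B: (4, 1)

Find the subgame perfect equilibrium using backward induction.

P1 plays R, P2 plays B after L and A after R; Payoff (1, 2)

Work:
Backward induction:
After L: P2 chooses B → P1 gets 0
After R: P2 chooses A → P1 gets 1
P1 chooses R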